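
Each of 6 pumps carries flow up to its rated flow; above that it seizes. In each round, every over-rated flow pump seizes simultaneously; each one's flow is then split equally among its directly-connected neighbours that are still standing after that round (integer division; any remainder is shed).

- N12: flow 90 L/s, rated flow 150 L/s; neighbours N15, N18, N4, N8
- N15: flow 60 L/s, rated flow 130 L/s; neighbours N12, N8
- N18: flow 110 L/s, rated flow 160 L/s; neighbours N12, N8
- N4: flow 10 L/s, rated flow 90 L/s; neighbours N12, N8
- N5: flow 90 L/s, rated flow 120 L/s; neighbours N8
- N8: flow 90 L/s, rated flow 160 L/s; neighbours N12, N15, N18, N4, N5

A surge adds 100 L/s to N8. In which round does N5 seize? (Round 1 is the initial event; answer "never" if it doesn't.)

Round 1 — N8 at 190 > 160. N8 seizes.
  N8 sheds 190 L/s to N12, N15, N18, N4, N5: 38 each.
    N12: 90+38 = 128 ≤ 150
    N15: 60+38 = 98 ≤ 130
    N18: 110+38 = 148 ≤ 160
    N4: 10+38 = 48 ≤ 90
    N5: 90+38 = 128 > 120
Round 2 — N5 seizes.
  N5 sheds 128 L/s: no online neighbours, lost.
No further seizures.

2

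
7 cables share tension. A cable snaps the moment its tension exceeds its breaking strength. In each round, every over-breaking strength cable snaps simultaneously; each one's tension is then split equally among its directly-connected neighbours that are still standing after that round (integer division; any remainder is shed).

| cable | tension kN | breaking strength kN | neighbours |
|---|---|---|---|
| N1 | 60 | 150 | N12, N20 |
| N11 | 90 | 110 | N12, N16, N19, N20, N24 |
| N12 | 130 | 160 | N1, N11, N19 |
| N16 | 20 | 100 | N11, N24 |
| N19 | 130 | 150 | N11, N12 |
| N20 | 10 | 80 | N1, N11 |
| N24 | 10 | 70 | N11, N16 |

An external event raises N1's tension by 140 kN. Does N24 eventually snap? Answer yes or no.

yes

Round 1 — N1 at 200 > 150. N1 snaps.
  N1 sheds 200 kN to N12, N20: 100 each.
    N12: 130+100 = 230 > 160
    N20: 10+100 = 110 > 80
Round 2 — N12, N20 snap.
  N12 sheds 230 kN to N11, N19: 115 each.
    N11: 90+115 = 205 > 110
    N19: 130+115 = 245 > 150
  N20 sheds 110 kN to N11: 110 each.
    N11: 205+110 = 315 > 110
Round 3 — N11, N19 snap.
  N11 sheds 315 kN to N16, N24: 157 each (1 lost).
    N16: 20+157 = 177 > 100
    N24: 10+157 = 167 > 70
  N19 sheds 245 kN: no online neighbours, lost.
Round 4 — N16, N24 snap.
  N16 sheds 177 kN: no online neighbours, lost.
  N24 sheds 167 kN: no online neighbours, lost.
No further breaks.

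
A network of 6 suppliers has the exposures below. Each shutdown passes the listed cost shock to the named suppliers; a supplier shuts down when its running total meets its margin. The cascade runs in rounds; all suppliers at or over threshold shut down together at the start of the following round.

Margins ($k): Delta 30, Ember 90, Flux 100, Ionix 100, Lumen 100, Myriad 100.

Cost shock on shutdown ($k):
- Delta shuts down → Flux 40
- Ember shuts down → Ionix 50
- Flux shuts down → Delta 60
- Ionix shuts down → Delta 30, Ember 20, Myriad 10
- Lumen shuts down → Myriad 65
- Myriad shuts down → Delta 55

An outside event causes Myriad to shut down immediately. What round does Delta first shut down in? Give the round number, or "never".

Round 1 — Myriad shuts down (initial).
  Delta: +55 → 55 ≥ 30
Round 2 — Delta shuts down.
  Flux: +40 → 40 < 100
No further shutdowns.

2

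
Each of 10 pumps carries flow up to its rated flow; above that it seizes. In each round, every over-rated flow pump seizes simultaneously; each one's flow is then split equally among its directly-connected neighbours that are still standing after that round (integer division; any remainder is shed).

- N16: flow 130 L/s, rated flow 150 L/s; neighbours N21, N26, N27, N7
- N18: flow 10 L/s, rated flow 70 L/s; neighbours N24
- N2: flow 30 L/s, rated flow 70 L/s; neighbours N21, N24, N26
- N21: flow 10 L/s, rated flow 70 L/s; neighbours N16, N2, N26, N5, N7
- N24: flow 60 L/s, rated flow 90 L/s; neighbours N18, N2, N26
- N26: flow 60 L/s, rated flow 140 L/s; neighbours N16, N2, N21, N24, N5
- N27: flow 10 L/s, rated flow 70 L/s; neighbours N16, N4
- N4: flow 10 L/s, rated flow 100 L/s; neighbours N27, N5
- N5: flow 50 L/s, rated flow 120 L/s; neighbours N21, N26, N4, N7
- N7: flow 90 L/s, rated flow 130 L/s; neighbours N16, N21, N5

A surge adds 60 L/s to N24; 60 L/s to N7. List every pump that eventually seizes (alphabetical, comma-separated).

N16, N2, N21, N24, N26, N27, N4, N5, N7

Round 1 — N24 at 120 > 90; N7 at 150 > 130. N24, N7 seize.
  N24 sheds 120 L/s to N18, N2, N26: 40 each.
    N18: 10+40 = 50 ≤ 70
    N2: 30+40 = 70 ≤ 70
    N26: 60+40 = 100 ≤ 140
  N7 sheds 150 L/s to N16, N21, N5: 50 each.
    N16: 130+50 = 180 > 150
    N21: 10+50 = 60 ≤ 70
    N5: 50+50 = 100 ≤ 120
Round 2 — N16 seizes.
  N16 sheds 180 L/s to N21, N26, N27: 60 each.
    N21: 60+60 = 120 > 70
    N26: 100+60 = 160 > 140
    N27: 10+60 = 70 ≤ 70
Round 3 — N21, N26 seize.
  N21 sheds 120 L/s to N2, N5: 60 each.
    N2: 70+60 = 130 > 70
    N5: 100+60 = 160 > 120
  N26 sheds 160 L/s to N2, N5: 80 each.
    N2: 130+80 = 210 > 70
    N5: 160+80 = 240 > 120
Round 4 — N2, N5 seize.
  N2 sheds 210 L/s: no online neighbours, lost.
  N5 sheds 240 L/s to N4: 240 each.
    N4: 10+240 = 250 > 100
Round 5 — N4 seizes.
  N4 sheds 250 L/s to N27: 250 each.
    N27: 70+250 = 320 > 70
Round 6 — N27 seizes.
  N27 sheds 320 L/s: no online neighbours, lost.
No further seizures.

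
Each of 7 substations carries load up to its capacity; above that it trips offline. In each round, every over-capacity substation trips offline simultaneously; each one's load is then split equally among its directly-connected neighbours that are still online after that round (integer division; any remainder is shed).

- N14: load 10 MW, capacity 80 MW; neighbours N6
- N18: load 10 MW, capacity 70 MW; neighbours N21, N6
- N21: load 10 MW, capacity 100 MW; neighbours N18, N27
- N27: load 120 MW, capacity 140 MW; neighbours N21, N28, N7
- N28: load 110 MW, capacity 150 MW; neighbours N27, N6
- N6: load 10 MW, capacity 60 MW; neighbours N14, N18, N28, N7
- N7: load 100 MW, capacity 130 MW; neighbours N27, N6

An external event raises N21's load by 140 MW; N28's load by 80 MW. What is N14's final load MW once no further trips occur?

Round 1 — N21 at 150 > 100; N28 at 190 > 150. N21, N28 trip offline.
  N21 sheds 150 MW to N18, N27: 75 each.
    N18: 10+75 = 85 > 70
    N27: 120+75 = 195 > 140
  N28 sheds 190 MW to N27, N6: 95 each.
    N27: 195+95 = 290 > 140
    N6: 10+95 = 105 > 60
Round 2 — N18, N27, N6 trip offline.
  N18 sheds 85 MW: no online neighbours, lost.
  N27 sheds 290 MW to N7: 290 each.
    N7: 100+290 = 390 > 130
  N6 sheds 105 MW to N14, N7: 52 each (1 lost).
    N14: 10+52 = 62 ≤ 80
    N7: 390+52 = 442 > 130
Round 3 — N7 trips offline.
  N7 sheds 442 MW: no online neighbours, lost.
No further trips.

62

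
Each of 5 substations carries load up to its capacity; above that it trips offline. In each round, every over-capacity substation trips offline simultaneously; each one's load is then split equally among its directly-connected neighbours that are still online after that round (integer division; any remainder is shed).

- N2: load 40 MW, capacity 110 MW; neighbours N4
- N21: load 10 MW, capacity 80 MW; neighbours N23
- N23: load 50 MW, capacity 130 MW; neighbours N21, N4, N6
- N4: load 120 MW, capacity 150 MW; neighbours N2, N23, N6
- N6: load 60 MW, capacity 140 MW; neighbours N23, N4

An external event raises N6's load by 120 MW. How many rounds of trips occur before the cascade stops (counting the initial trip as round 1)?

3

Round 1 — N6 at 180 > 140. N6 trips offline.
  N6 sheds 180 MW to N23, N4: 90 each.
    N23: 50+90 = 140 > 130
    N4: 120+90 = 210 > 150
Round 2 — N23, N4 trip offline.
  N23 sheds 140 MW to N21: 140 each.
    N21: 10+140 = 150 > 80
  N4 sheds 210 MW to N2: 210 each.
    N2: 40+210 = 250 > 110
Round 3 — N2, N21 trip offline.
  N2 sheds 250 MW: no online neighbours, lost.
  N21 sheds 150 MW: no online neighbours, lost.
No further trips.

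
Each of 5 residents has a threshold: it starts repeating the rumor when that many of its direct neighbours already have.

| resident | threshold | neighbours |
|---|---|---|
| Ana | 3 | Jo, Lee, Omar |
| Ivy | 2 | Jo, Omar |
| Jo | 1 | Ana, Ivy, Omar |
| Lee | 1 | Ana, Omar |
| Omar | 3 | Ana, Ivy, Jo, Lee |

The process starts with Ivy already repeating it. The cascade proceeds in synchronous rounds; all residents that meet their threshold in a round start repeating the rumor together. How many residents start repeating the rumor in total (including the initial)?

2

Round 1 — Ivy starts repeating the rumor (initial).
Round 2 — checking thresholds:
  Jo: 1 of 3 neighbours ≥ 1, starts repeating the rumor.
  Omar: 1 of 4 neighbours < 3, below threshold.
Round 3 — no new spreads; cascade stops.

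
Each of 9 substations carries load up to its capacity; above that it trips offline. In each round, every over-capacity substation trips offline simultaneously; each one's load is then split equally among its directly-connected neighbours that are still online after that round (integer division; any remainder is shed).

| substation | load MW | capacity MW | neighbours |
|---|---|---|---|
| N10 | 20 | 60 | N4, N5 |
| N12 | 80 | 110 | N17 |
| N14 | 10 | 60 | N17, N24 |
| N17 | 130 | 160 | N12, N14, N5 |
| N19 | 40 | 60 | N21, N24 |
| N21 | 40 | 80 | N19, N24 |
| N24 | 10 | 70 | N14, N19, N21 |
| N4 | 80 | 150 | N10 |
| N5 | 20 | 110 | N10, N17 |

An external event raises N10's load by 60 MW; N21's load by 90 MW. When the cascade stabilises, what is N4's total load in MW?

120

Round 1 — N10 at 80 > 60; N21 at 130 > 80. N10, N21 trip offline.
  N10 sheds 80 MW to N4, N5: 40 each.
    N4: 80+40 = 120 ≤ 150
    N5: 20+40 = 60 ≤ 110
  N21 sheds 130 MW to N19, N24: 65 each.
    N19: 40+65 = 105 > 60
    N24: 10+65 = 75 > 70
Round 2 — N19, N24 trip offline.
  N19 sheds 105 MW: no online neighbours, lost.
  N24 sheds 75 MW to N14: 75 each.
    N14: 10+75 = 85 > 60
Round 3 — N14 trips offline.
  N14 sheds 85 MW to N17: 85 each.
    N17: 130+85 = 215 > 160
Round 4 — N17 trips offline.
  N17 sheds 215 MW to N12, N5: 107 each (1 lost).
    N12: 80+107 = 187 > 110
    N5: 60+107 = 167 > 110
Round 5 — N12, N5 trip offline.
  N12 sheds 187 MW: no online neighbours, lost.
  N5 sheds 167 MW: no online neighbours, lost.
No further trips.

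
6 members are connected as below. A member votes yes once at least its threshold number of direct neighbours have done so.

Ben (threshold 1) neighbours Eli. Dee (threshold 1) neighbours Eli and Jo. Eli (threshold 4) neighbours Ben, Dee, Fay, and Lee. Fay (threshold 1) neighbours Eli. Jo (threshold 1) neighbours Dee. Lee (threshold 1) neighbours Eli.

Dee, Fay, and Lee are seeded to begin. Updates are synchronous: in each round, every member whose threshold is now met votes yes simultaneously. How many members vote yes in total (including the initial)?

Round 1 — Dee, Fay, Lee vote yes (initial).
Round 2 — checking thresholds:
  Eli: 3 of 4 neighbours < 4, not yet.
  Jo: 1 of 1 neighbours ≥ 1, votes yes.
Round 3 — no new yes votes; cascade stops.

4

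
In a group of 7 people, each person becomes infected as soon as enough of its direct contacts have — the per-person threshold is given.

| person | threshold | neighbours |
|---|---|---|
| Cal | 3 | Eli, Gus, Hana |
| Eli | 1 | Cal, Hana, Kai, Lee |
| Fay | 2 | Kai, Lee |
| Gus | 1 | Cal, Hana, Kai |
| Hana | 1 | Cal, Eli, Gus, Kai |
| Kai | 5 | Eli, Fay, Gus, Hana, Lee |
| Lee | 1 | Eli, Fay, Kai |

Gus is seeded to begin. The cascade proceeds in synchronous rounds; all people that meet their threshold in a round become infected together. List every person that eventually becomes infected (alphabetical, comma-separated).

Round 1 — Gus becomes infected (initial).
Round 2 — checking thresholds:
  Cal: 1 of 3 neighbours < 3, holds.
  Hana: 1 of 4 neighbours ≥ 1, becomes infected.
  Kai: 1 of 5 neighbours < 5, holds.
Round 3 — checking thresholds:
  Cal: 2 of 3 neighbours < 3, holds.
  Eli: 1 of 4 neighbours ≥ 1, becomes infected.
  Kai: 2 of 5 neighbours < 5, holds.
Round 4 — checking thresholds:
  Cal: 3 of 3 neighbours ≥ 3, becomes infected.
  Kai: 3 of 5 neighbours < 5, holds.
  Lee: 1 of 3 neighbours ≥ 1, becomes infected.
Round 5 — no new infections; cascade stops.

Cal, Eli, Gus, Hana, Lee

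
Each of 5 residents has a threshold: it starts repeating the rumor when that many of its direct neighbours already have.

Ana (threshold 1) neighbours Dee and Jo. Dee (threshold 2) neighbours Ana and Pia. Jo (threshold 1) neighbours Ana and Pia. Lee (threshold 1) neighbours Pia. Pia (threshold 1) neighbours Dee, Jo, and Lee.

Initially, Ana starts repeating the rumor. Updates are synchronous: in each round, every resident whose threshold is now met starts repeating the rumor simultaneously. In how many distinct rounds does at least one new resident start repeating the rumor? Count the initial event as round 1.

4

Round 1 — Ana starts repeating the rumor (initial).
Round 2 — checking thresholds:
  Dee: 1 of 2 neighbours < 2, below threshold.
  Jo: 1 of 2 neighbours ≥ 1, starts repeating the rumor.
Round 3 — checking thresholds:
  Dee: 1 of 2 neighbours < 2, below threshold.
  Pia: 1 of 3 neighbours ≥ 1, starts repeating the rumor.
Round 4 — checking thresholds:
  Dee: 2 of 2 neighbours ≥ 2, starts repeating the rumor.
  Lee: 1 of 1 neighbours ≥ 1, starts repeating the rumor.
Round 5 — no new spreads; cascade stops.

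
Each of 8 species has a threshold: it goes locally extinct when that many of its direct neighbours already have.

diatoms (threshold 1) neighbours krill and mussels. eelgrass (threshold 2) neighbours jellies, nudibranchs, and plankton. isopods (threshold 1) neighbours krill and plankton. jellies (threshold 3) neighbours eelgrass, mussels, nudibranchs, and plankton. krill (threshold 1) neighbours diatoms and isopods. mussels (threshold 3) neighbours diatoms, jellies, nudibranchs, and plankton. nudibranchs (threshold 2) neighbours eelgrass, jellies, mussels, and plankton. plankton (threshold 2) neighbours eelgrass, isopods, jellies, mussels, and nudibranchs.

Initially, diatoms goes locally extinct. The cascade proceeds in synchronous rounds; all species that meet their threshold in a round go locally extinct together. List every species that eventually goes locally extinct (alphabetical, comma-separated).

diatoms, isopods, krill

Round 1 — diatoms goes locally extinct (initial).
Round 2 — checking thresholds:
  krill: 1 of 2 neighbours ≥ 1, goes locally extinct.
  mussels: 1 of 4 neighbours < 3, not yet.
Round 3 — checking thresholds:
  isopods: 1 of 2 neighbours ≥ 1, goes locally extinct.
  mussels: 1 of 4 neighbours < 3, not yet.
Round 4 — no new extinctions; cascade stops.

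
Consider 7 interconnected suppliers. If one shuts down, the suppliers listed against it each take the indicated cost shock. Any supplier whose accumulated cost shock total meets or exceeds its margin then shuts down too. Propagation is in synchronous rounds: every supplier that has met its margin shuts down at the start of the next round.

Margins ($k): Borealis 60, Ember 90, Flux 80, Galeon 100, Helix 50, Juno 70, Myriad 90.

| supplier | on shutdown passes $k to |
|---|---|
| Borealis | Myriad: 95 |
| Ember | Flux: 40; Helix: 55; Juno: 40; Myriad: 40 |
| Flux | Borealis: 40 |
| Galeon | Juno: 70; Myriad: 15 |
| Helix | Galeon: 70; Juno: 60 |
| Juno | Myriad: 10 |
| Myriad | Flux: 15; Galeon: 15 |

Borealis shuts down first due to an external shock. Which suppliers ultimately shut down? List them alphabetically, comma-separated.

Borealis, Myriad

Round 1 — Borealis shuts down (initial).
  Myriad: +95 → 95 ≥ 90
Round 2 — Myriad shuts down.
  Flux: +15 → 15 < 80
  Galeon: +15 → 15 < 100
No further shutdowns.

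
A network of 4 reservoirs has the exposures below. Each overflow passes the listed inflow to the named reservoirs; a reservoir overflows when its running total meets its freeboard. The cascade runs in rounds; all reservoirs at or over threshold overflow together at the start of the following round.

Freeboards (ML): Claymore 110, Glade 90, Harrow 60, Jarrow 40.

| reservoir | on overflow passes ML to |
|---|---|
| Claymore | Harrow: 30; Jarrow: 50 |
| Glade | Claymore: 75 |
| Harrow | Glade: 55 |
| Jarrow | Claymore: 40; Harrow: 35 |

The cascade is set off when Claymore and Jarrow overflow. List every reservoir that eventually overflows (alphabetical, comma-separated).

Round 1 — Claymore, Jarrow overflow (initial).
  Harrow: +30+35 → 65 ≥ 60
Round 2 — Harrow overflows.
  Glade: +55 → 55 < 90
No further overflows.

Claymore, Harrow, Jarrow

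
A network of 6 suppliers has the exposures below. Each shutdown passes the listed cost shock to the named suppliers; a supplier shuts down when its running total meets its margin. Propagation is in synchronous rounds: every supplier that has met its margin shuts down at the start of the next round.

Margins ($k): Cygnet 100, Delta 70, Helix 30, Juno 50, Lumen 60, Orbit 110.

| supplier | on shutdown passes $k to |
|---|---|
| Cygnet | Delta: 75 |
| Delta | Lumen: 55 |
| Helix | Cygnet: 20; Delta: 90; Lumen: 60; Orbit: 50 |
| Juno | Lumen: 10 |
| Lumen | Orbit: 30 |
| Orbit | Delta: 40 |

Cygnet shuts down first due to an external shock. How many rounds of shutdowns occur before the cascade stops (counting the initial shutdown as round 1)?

2

Round 1 — Cygnet shuts down (initial).
  Delta: +75 → 75 ≥ 70
Round 2 — Delta shuts down.
  Lumen: +55 → 55 < 60
No further shutdowns.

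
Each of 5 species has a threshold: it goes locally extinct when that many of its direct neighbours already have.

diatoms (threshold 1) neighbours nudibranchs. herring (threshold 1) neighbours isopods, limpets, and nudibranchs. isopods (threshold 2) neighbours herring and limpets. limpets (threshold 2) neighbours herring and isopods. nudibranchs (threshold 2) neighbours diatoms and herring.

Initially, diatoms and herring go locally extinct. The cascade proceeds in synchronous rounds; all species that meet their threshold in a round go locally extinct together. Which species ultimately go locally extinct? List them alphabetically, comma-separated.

Round 1 — diatoms, herring go locally extinct (initial).
Round 2 — checking thresholds:
  isopods: 1 of 2 neighbours < 2, not yet.
  limpets: 1 of 2 neighbours < 2, not yet.
  nudibranchs: 2 of 2 neighbours ≥ 2, goes locally extinct.
Round 3 — no new extinctions; cascade stops.

diatoms, herring, nudibranchs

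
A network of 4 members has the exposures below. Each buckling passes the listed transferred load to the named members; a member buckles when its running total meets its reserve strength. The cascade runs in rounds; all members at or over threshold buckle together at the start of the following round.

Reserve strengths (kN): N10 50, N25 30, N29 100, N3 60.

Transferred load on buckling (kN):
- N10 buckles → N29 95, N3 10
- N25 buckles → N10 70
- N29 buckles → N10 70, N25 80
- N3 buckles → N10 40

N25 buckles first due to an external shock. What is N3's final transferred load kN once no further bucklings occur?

Round 1 — N25 buckles (initial).
  N10: +70 → 70 ≥ 50
Round 2 — N10 buckles.
  N29: +95 → 95 < 100
  N3: +10 → 10 < 60
No further bucklings.

10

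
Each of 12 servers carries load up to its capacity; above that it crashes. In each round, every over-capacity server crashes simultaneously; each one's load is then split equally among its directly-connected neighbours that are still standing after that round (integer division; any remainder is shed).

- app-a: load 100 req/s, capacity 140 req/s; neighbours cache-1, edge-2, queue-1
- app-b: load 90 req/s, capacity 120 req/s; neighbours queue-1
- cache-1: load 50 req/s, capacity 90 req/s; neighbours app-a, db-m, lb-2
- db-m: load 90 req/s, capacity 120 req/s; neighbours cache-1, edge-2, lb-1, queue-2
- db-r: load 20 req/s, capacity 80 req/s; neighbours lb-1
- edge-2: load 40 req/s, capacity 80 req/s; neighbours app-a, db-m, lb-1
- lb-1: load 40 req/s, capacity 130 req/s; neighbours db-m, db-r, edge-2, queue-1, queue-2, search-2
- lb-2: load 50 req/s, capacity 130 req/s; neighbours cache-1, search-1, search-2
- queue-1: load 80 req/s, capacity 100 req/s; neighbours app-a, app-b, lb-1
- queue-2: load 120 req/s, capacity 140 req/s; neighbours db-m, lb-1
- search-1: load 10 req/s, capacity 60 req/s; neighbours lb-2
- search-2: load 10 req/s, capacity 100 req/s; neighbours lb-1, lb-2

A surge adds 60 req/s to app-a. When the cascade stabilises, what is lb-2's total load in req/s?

101

Round 1 — app-a at 160 > 140. app-a crashes.
  app-a sheds 160 req/s to cache-1, edge-2, queue-1: 53 each (1 lost).
    cache-1: 50+53 = 103 > 90
    edge-2: 40+53 = 93 > 80
    queue-1: 80+53 = 133 > 100
Round 2 — cache-1, edge-2, queue-1 crash.
  cache-1 sheds 103 req/s to db-m, lb-2: 51 each (1 lost).
    db-m: 90+51 = 141 > 120
    lb-2: 50+51 = 101 ≤ 130
  edge-2 sheds 93 req/s to db-m, lb-1: 46 each (1 lost).
    db-m: 141+46 = 187 > 120
    lb-1: 40+46 = 86 ≤ 130
  queue-1 sheds 133 req/s to app-b, lb-1: 66 each (1 lost).
    app-b: 90+66 = 156 > 120
    lb-1: 86+66 = 152 > 130
Round 3 — app-b, db-m, lb-1 crash.
  app-b sheds 156 req/s: no online neighbours, lost.
  db-m sheds 187 req/s to queue-2: 187 each.
    queue-2: 120+187 = 307 > 140
  lb-1 sheds 152 req/s to db-r, queue-2, search-2: 50 each (2 lost).
    db-r: 20+50 = 70 ≤ 80
    queue-2: 307+50 = 357 > 140
    search-2: 10+50 = 60 ≤ 100
Round 4 — queue-2 crashes.
  queue-2 sheds 357 req/s: no online neighbours, lost.
No further crashes.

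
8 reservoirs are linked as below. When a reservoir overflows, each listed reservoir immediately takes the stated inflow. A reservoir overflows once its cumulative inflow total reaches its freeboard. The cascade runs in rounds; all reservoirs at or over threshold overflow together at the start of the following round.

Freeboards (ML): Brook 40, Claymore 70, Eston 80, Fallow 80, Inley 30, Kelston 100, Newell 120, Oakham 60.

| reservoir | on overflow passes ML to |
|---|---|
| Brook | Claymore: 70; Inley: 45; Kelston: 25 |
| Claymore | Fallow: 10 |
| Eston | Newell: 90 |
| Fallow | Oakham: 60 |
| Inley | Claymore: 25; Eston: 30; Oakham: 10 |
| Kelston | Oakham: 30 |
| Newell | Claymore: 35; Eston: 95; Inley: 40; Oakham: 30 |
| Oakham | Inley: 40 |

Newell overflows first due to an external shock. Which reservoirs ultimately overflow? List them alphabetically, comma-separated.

Round 1 — Newell overflows (initial).
  Claymore: +35 → 35 < 70
  Eston: +95 → 95 ≥ 80
  Inley: +40 → 40 ≥ 30
  Oakham: +30 → 30 < 60
Round 2 — Eston, Inley overflow.
  Claymore: +25 → 60 < 70
  Oakham: +10 → 40 < 60
No further overflows.

Eston, Inley, Newell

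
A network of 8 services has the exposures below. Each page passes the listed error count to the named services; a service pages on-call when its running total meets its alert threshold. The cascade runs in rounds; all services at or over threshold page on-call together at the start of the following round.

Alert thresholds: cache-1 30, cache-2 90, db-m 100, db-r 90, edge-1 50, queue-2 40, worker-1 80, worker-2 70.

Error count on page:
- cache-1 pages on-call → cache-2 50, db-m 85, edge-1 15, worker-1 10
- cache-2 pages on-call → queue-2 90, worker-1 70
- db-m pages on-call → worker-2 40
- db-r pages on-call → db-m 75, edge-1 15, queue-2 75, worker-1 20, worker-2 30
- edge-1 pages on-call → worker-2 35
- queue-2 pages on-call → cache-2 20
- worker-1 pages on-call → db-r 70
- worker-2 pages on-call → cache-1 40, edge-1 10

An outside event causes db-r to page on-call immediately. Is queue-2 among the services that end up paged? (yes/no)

yes

Round 1 — db-r pages on-call (initial).
  db-m: +75 → 75 < 100
  edge-1: +15 → 15 < 50
  queue-2: +75 → 75 ≥ 40
  worker-1: +20 → 20 < 80
  worker-2: +30 → 30 < 70
Round 2 — queue-2 pages on-call.
  cache-2: +20 → 20 < 90
No further pages.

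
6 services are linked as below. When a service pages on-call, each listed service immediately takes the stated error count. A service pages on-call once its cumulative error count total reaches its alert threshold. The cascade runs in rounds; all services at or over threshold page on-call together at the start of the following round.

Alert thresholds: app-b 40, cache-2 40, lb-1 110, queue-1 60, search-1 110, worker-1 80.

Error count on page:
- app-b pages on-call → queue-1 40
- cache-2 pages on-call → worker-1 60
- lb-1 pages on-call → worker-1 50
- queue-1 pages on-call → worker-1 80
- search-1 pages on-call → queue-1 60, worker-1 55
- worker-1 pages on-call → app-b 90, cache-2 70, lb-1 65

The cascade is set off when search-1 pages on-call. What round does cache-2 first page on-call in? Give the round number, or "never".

Round 1 — search-1 pages on-call (initial).
  queue-1: +60 → 60 ≥ 60
  worker-1: +55 → 55 < 80
Round 2 — queue-1 pages on-call.
  worker-1: +80 → 135 ≥ 80
Round 3 — worker-1 pages on-call.
  app-b: +90 → 90 ≥ 40
  cache-2: +70 → 70 ≥ 40
  lb-1: +65 → 65 < 110
Round 4 — app-b, cache-2 page on-call.
No further pages.

4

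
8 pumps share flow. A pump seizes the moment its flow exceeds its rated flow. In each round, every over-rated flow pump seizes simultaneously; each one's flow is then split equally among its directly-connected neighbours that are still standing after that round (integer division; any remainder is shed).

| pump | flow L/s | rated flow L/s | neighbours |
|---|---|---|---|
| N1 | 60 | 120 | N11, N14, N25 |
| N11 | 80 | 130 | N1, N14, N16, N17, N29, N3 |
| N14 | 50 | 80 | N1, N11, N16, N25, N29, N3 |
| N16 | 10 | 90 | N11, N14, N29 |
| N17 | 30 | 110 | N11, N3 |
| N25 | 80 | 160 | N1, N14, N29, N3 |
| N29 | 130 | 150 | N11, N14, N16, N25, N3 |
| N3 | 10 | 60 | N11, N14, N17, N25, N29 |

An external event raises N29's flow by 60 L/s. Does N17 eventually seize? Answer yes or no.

no

Round 1 — N29 at 190 > 150. N29 seizes.
  N29 sheds 190 L/s to N11, N14, N16, N25, N3: 38 each.
    N11: 80+38 = 118 ≤ 130
    N14: 50+38 = 88 > 80
    N16: 10+38 = 48 ≤ 90
    N25: 80+38 = 118 ≤ 160
    N3: 10+38 = 48 ≤ 60
Round 2 — N14 seizes.
  N14 sheds 88 L/s to N1, N11, N16, N25, N3: 17 each (3 lost).
    N1: 60+17 = 77 ≤ 120
    N11: 118+17 = 135 > 130
    N16: 48+17 = 65 ≤ 90
    N25: 118+17 = 135 ≤ 160
    N3: 48+17 = 65 > 60
Round 3 — N11, N3 seize.
  N11 sheds 135 L/s to N1, N16, N17: 45 each.
    N1: 77+45 = 122 > 120
    N16: 65+45 = 110 > 90
    N17: 30+45 = 75 ≤ 110
  N3 sheds 65 L/s to N17, N25: 32 each (1 lost).
    N17: 75+32 = 107 ≤ 110
    N25: 135+32 = 167 > 160
Round 4 — N1, N16, N25 seize.
  N1 sheds 122 L/s: no online neighbours, lost.
  N16 sheds 110 L/s: no online neighbours, lost.
  N25 sheds 167 L/s: no online neighbours, lost.
No further seizures.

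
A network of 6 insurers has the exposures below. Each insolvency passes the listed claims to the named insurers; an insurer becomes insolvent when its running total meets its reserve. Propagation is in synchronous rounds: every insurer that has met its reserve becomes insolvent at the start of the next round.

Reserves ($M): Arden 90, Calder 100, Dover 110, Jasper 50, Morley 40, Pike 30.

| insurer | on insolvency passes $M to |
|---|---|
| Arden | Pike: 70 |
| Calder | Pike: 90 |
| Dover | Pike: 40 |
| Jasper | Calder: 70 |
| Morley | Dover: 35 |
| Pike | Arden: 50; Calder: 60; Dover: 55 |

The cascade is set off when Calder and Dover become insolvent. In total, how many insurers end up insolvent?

Round 1 — Calder, Dover become insolvent (initial).
  Pike: +90+40 → 130 ≥ 30
Round 2 — Pike becomes insolvent.
  Arden: +50 → 50 < 90
No further insolvencies.

3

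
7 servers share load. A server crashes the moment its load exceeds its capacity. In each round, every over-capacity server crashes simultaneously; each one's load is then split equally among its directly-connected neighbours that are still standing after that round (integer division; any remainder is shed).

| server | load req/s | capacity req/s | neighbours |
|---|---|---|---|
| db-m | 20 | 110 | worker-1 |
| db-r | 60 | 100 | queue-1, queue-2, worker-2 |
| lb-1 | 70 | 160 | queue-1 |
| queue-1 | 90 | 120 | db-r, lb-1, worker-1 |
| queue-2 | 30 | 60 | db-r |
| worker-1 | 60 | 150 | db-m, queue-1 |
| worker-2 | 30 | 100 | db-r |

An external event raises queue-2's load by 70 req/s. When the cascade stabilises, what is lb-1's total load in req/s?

Round 1 — queue-2 at 100 > 60. queue-2 crashes.
  queue-2 sheds 100 req/s to db-r: 100 each.
    db-r: 60+100 = 160 > 100
Round 2 — db-r crashes.
  db-r sheds 160 req/s to queue-1, worker-2: 80 each.
    queue-1: 90+80 = 170 > 120
    worker-2: 30+80 = 110 > 100
Round 3 — queue-1, worker-2 crash.
  queue-1 sheds 170 req/s to lb-1, worker-1: 85 each.
    lb-1: 70+85 = 155 ≤ 160
    worker-1: 60+85 = 145 ≤ 150
  worker-2 sheds 110 req/s: no online neighbours, lost.
No further crashes.

155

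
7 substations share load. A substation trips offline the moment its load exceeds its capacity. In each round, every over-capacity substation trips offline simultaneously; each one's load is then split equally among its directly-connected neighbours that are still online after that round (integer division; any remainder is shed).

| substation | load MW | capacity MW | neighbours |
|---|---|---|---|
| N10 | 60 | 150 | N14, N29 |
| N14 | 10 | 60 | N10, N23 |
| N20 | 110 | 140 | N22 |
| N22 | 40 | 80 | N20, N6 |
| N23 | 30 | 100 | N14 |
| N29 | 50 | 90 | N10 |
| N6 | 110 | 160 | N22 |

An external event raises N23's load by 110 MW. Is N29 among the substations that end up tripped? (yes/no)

yes

Round 1 — N23 at 140 > 100. N23 trips offline.
  N23 sheds 140 MW to N14: 140 each.
    N14: 10+140 = 150 > 60
Round 2 — N14 trips offline.
  N14 sheds 150 MW to N10: 150 each.
    N10: 60+150 = 210 > 150
Round 3 — N10 trips offline.
  N10 sheds 210 MW to N29: 210 each.
    N29: 50+210 = 260 > 90
Round 4 — N29 trips offline.
  N29 sheds 260 MW: no online neighbours, lost.
No further trips.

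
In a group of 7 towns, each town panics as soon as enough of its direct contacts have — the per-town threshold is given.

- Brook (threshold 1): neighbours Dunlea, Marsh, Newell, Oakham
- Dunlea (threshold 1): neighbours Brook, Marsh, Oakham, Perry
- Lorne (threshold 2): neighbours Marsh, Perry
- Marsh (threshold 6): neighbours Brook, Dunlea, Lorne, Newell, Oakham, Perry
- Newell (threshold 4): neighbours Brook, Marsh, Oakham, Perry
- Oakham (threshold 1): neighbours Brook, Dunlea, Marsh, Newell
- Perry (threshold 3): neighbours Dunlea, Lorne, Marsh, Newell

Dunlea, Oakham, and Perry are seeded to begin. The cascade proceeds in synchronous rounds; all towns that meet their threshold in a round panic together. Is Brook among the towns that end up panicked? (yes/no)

yes

Round 1 — Dunlea, Oakham, Perry panic (initial).
Round 2 — checking thresholds:
  Brook: 2 of 4 neighbours ≥ 1, panics.
  Lorne: 1 of 2 neighbours < 2, not yet.
  Marsh: 3 of 6 neighbours < 6, not yet.
  Newell: 2 of 4 neighbours < 4, not yet.
Round 3 — no new panics; cascade stops.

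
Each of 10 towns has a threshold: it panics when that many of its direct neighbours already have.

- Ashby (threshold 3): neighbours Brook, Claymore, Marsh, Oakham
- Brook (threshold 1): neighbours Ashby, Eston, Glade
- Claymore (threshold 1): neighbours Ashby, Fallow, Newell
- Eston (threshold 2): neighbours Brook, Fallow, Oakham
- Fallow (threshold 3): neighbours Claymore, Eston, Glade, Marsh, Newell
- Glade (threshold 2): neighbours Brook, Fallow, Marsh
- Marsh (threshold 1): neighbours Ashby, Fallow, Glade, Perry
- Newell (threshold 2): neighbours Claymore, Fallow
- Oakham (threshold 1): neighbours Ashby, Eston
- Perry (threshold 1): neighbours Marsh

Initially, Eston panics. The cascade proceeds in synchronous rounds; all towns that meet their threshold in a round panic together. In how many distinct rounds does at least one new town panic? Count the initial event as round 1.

2

Round 1 — Eston panics (initial).
Round 2 — checking thresholds:
  Brook: 1 of 3 neighbours ≥ 1, panics.
  Fallow: 1 of 5 neighbours < 3, below threshold.
  Oakham: 1 of 2 neighbours ≥ 1, panics.
Round 3 — no new panics; cascade stops.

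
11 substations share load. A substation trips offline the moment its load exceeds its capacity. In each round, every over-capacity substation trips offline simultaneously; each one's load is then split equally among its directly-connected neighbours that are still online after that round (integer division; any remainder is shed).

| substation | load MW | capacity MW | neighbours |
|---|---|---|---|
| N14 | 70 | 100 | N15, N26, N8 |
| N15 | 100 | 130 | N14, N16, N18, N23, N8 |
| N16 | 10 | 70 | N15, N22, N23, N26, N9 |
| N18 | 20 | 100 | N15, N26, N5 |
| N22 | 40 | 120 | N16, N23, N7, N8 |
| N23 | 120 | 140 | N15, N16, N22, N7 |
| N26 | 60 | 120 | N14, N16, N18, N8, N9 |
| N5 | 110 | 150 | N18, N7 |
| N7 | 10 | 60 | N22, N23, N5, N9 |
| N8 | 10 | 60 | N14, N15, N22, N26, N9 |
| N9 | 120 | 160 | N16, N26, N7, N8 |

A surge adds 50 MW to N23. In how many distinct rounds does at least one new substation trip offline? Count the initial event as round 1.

6

Round 1 — N23 at 170 > 140. N23 trips offline.
  N23 sheds 170 MW to N15, N16, N22, N7: 42 each (2 lost).
    N15: 100+42 = 142 > 130
    N16: 10+42 = 52 ≤ 70
    N22: 40+42 = 82 ≤ 120
    N7: 10+42 = 52 ≤ 60
Round 2 — N15 trips offline.
  N15 sheds 142 MW to N14, N16, N18, N8: 35 each (2 lost).
    N14: 70+35 = 105 > 100
    N16: 52+35 = 87 > 70
    N18: 20+35 = 55 ≤ 100
    N8: 10+35 = 45 ≤ 60
Round 3 — N14, N16 trip offline.
  N14 sheds 105 MW to N26, N8: 52 each (1 lost).
    N26: 60+52 = 112 ≤ 120
    N8: 45+52 = 97 > 60
  N16 sheds 87 MW to N22, N26, N9: 29 each.
    N22: 82+29 = 111 ≤ 120
    N26: 112+29 = 141 > 120
    N9: 120+29 = 149 ≤ 160
Round 4 — N26, N8 trip offline.
  N26 sheds 141 MW to N18, N9: 70 each (1 lost).
    N18: 55+70 = 125 > 100
    N9: 149+70 = 219 > 160
  N8 sheds 97 MW to N22, N9: 48 each (1 lost).
    N22: 111+48 = 159 > 120
    N9: 219+48 = 267 > 160
Round 5 — N18, N22, N9 trip offline.
  N18 sheds 125 MW to N5: 125 each.
    N5: 110+125 = 235 > 150
  N22 sheds 159 MW to N7: 159 each.
    N7: 52+159 = 211 > 60
  N9 sheds 267 MW to N7: 267 each.
    N7: 211+267 = 478 > 60
Round 6 — N5, N7 trip offline.
  N5 sheds 235 MW: no online neighbours, lost.
  N7 sheds 478 MW: no online neighbours, lost.
No further trips.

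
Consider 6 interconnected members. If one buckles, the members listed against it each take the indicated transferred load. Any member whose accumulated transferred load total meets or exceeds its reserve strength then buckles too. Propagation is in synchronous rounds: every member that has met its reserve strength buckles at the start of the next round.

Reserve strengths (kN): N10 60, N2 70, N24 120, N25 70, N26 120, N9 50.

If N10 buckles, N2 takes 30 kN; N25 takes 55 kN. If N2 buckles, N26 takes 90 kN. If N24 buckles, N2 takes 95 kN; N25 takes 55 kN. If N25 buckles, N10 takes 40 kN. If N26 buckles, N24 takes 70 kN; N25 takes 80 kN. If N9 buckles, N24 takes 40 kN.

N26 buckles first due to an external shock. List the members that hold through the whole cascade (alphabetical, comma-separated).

N10, N2, N24, N9

Round 1 — N26 buckles (initial).
  N24: +70 → 70 < 120
  N25: +80 → 80 ≥ 70
Round 2 — N25 buckles.
  N10: +40 → 40 < 60
No further bucklings.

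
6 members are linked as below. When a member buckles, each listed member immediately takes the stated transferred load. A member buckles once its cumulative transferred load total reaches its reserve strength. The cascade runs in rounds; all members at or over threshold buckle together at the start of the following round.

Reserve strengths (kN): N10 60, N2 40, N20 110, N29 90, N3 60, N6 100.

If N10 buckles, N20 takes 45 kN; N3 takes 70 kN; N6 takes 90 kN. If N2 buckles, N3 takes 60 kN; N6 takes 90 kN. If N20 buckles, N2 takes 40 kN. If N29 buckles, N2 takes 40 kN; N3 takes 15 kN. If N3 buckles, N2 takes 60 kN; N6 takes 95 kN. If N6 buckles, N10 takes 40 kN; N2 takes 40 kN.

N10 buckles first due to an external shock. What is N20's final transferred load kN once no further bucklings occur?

45

Round 1 — N10 buckles (initial).
  N20: +45 → 45 < 110
  N3: +70 → 70 ≥ 60
  N6: +90 → 90 < 100
Round 2 — N3 buckles.
  N2: +60 → 60 ≥ 40
  N6: +95 → 185 ≥ 100
Round 3 — N2, N6 buckle.
No further bucklings.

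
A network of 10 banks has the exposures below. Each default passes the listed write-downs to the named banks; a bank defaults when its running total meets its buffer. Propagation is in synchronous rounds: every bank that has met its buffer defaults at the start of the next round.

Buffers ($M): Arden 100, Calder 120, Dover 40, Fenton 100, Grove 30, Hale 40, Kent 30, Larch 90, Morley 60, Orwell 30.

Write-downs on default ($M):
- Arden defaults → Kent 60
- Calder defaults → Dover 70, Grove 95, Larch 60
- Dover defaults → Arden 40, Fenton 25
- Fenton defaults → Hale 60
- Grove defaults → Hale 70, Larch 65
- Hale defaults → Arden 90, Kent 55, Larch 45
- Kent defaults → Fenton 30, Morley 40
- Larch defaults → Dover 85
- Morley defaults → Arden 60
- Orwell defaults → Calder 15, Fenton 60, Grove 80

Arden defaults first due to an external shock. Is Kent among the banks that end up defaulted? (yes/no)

yes

Round 1 — Arden defaults (initial).
  Kent: +60 → 60 ≥ 30
Round 2 — Kent defaults.
  Fenton: +30 → 30 < 100
  Morley: +40 → 40 < 60
No further defaults.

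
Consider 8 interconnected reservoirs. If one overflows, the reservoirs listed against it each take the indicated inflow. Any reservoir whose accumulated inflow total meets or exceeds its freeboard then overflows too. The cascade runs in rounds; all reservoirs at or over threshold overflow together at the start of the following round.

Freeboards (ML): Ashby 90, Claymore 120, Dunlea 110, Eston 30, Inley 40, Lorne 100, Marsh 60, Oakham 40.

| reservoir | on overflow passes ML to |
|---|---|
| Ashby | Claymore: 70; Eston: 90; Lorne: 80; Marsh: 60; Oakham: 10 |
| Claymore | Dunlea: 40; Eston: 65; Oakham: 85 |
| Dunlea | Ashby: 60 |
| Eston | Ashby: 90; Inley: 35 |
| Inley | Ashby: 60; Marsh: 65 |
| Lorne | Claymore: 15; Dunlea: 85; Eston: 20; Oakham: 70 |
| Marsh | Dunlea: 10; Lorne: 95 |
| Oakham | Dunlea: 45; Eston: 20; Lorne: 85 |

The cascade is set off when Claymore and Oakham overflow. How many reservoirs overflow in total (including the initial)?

Round 1 — Claymore, Oakham overflow (initial).
  Dunlea: +40+45 → 85 < 110
  Eston: +65+20 → 85 ≥ 30
  Lorne: +85 → 85 < 100
Round 2 — Eston overflows.
  Ashby: +90 → 90 ≥ 90
  Inley: +35 → 35 < 40
Round 3 — Ashby overflows.
  Lorne: +80 → 165 ≥ 100
  Marsh: +60 → 60 ≥ 60
Round 4 — Lorne, Marsh overflow.
  Dunlea: +85+10 → 180 ≥ 110
Round 5 — Dunlea overflows.
No further overflows.

7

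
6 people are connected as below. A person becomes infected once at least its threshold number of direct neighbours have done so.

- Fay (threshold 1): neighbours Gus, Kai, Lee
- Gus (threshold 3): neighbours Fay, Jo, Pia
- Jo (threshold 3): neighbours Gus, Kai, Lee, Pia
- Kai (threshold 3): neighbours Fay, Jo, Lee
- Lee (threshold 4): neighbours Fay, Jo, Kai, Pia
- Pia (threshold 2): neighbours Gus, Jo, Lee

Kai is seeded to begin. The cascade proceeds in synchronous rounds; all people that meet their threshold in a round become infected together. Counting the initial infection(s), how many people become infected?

Round 1 — Kai becomes infected (initial).
Round 2 — checking thresholds:
  Fay: 1 of 3 neighbours ≥ 1, becomes infected.
  Jo: 1 of 4 neighbours < 3, not yet.
  Lee: 1 of 4 neighbours < 4, not yet.
Round 3 — no new infections; cascade stops.

2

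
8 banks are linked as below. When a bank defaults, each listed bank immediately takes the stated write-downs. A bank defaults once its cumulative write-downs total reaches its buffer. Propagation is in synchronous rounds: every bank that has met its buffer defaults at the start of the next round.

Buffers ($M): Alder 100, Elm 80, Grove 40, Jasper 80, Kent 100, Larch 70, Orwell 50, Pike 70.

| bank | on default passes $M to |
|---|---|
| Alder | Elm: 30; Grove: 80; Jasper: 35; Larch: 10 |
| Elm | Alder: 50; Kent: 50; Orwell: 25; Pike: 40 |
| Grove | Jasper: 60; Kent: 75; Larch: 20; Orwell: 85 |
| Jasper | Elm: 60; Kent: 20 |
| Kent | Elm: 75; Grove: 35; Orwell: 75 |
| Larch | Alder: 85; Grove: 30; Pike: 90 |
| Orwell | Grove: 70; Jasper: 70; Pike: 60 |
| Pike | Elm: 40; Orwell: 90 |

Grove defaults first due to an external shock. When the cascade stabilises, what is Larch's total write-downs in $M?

Round 1 — Grove defaults (initial).
  Jasper: +60 → 60 < 80
  Kent: +75 → 75 < 100
  Larch: +20 → 20 < 70
  Orwell: +85 → 85 ≥ 50
Round 2 — Orwell defaults.
  Jasper: +70 → 130 ≥ 80
  Pike: +60 → 60 < 70
Round 3 — Jasper defaults.
  Elm: +60 → 60 < 80
  Kent: +20 → 95 < 100
No further defaults.

20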